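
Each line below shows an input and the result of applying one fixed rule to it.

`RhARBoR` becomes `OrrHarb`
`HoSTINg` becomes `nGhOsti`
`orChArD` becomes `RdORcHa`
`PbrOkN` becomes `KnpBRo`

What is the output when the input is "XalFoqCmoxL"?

XlxALfOQcMO

The rule is to flip the case of every letter, then move the last 2 characters to the front (rotate right by 2).
Starting from "XalFoqCmoxL": after the first operation, "xALfOQcMOXl"; after the second, "XlxALfOQcMO".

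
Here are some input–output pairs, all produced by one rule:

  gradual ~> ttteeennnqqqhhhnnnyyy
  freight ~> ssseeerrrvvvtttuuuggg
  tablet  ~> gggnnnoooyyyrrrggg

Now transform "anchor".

nnnaaapppuuubbbeee

The rule is to shift every letter 13 places forward in the alphabet (wrapping around) — i.e. ROT13, then repeat every character 3 times.
Working it through for "anchor": intermediate "napube", final "nnnaaapppuuubbbeee".
(Check on "tablet": → "gnoyrg" → "gggnnnoooyyyrrrggg" ✓)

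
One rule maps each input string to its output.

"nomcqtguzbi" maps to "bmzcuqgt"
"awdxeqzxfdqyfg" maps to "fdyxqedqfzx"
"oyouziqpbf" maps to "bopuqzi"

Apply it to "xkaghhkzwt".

wazgkhh

In each case the input is transformed by: take characters alternately from the front and the back (1st, last, 2nd, 2nd-last, ...), then delete the first 3 characters.
Working it through for "xkaghhkzwt": intermediate "xtkwazgkhh", final "wazgkhh".
(Check on "nomcqtguzbi": → "niobmzcuqgt" → "bmzcuqgt" ✓)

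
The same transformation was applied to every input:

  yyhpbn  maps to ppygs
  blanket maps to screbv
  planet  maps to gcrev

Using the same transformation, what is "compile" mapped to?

Rule — shift every letter 9 places backward in the alphabet (wrapping around), then delete the last character.
Starting from "compile": after the first operation, "tfdgzcv"; after the second, "tfdgzc".
(Check on "yyhpbn": → "ppygse" → "ppygs" ✓)

tfdgzc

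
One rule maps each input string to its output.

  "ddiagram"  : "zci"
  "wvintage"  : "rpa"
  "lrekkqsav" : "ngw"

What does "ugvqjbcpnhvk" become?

The rule is to keep one character in every 3, starting at position 2 (positions 2nd, 5th, 8th, ...), then shift every letter 4 places backward in the alphabet (wrapping around).
On "ugvqjbcpnhvk": the first step gives "gjpv", and the second then gives "cflr".

cflr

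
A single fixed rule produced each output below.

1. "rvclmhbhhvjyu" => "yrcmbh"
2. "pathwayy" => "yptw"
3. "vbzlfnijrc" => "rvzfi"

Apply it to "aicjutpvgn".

The pattern: move the last 3 characters to the front (rotate right by 3), then keep every other character starting from the second (positions 2nd, 4th, 6th, ...).
For "aicjutpvgn", step one produces "vgnaicjutp"; step two turns that into "gacup".

gacup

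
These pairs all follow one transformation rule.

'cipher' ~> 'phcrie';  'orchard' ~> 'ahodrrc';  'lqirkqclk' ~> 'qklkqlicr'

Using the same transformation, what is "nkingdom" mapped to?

The transformation: take characters alternately from the front and the back (1st, last, 2nd, 2nd-last, ...), then move the last 2 characters to the front (rotate right by 2).
"nkingdom" → "nmkoidng" → "ngnmkoid".

ngnmkoid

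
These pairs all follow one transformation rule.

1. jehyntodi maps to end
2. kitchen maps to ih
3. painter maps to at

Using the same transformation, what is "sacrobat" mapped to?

aot

Each output is the input with this applied: keep one character in every 3, starting at position 2 (positions 2nd, 5th, 8th, ...).
For "sacrobat" the result is "aot".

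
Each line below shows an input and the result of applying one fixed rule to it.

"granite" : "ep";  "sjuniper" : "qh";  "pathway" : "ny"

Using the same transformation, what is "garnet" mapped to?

Rule — shift every letter 2 places backward in the alphabet (wrapping around), then keep only the first 2 characters.
Applying both steps to "garnet": "eyplcr", then "ey".
(Check on "pathway": → "nyrfuyw" → "ny" ✓)

ey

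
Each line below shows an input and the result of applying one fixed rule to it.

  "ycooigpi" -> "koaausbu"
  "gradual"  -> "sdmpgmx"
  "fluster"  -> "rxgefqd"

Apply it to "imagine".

uymsuzq

In each case the input is transformed by: shift every letter 12 places forward in the alphabet (wrapping around).
Doing the same to "imagine": "uymsuzq".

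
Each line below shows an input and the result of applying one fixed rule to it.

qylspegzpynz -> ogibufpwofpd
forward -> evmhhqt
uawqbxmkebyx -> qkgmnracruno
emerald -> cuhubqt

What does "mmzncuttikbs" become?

The transformation: swap each adjacent pair of characters (1↔2, 3↔4, ...), then shift every letter 10 places backward in the alphabet (wrapping around).
Doing the same to "mmzncuttikbs": "ccdpksjjayir".
(Check on "qylspegzpynz": → "yqslepzgypzn" → "ogibufpwofpd" ✓)

ccdpksjjayir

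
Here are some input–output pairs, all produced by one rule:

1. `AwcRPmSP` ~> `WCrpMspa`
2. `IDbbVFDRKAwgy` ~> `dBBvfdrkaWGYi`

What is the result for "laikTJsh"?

AIKtjSHL

In each case the input is transformed by: move the first character to the end, then flip the case of every letter.
On "laikTJsh": the first step gives "aikTJshl", and the second then gives "AIKtjSHL".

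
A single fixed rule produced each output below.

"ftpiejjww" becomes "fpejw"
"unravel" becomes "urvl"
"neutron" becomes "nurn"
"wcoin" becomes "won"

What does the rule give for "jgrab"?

jrb

Each output is the input with this applied: keep every other character starting from the first (positions 1st, 3rd, 5th, ...).
"jgrab" → "jrb".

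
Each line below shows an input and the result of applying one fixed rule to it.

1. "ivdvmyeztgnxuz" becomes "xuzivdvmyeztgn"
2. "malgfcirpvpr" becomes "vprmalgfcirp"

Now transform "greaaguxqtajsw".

jswgreaaguxqta

What's happening: move the last 3 characters to the front (rotate right by 3).
Doing the same to "greaaguxqtajsw": "jswgreaaguxqta".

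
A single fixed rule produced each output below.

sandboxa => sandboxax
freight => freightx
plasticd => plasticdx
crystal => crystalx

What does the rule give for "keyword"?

Rule — append "x".
So "keyword" becomes "keywordx".

keywordx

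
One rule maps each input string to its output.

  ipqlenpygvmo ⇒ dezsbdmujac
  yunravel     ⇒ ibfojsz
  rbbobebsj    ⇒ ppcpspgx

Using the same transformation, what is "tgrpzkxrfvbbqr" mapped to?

The pattern: delete the first character, then shift every letter 12 places backward in the alphabet (wrapping around).
Working it through for "tgrpzkxrfvbbqr": intermediate "grpzkxrfvbbqr", final "ufdnylftjppef".

ufdnylftjppef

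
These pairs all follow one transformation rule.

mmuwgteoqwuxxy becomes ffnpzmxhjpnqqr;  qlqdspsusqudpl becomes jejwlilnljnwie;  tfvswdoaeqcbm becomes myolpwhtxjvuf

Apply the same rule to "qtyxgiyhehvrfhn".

jmrqzbraxaokyag

Rule — shift every letter 7 places backward in the alphabet (wrapping around).
For "qtyxgiyhehvrfhn" the result is "jmrqzbraxaokyag".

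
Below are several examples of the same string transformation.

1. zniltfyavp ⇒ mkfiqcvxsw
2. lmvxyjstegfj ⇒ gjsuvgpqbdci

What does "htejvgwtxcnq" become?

In each case the input is transformed by: shift every letter 3 places backward in the alphabet (wrapping around), then swap the first and last characters.
Working it through for "htejvgwtxcnq": intermediate "eqbgsdtquzkn", final "nqbgsdtquzke".

nqbgsdtquzke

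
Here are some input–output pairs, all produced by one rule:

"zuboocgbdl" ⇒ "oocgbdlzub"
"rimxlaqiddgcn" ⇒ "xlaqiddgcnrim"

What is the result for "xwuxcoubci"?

Looking at the pairs, the operation is to move the first 3 characters to the end (rotate left by 3).
On "xwuxcoubci" that produces "xcoubcixwu".

xcoubcixwu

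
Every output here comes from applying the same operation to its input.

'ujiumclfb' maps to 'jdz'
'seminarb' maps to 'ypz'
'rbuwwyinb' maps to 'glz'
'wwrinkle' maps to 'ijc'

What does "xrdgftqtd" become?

The rule is to shift every letter 2 places backward in the alphabet (wrapping around), then keep only the last 3 characters.
Starting from "xrdgftqtd": after the first operation, "vpbedrorb"; after the second, "orb".

orb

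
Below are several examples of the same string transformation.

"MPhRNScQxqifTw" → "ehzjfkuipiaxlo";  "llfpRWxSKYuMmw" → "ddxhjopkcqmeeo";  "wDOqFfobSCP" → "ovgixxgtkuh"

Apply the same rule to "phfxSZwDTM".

hzxpkrovle

The pattern: shift every letter 8 places backward in the alphabet (wrapping around), then convert every letter to lowercase.
On "phfxSZwDTM": the first step gives "hzxpKRoVLE", and the second then gives "hzxpkrovle".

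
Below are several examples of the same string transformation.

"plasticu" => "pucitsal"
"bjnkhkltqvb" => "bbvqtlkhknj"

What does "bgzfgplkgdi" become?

Looking at the pairs, the operation is to move the first character to the end, then reverse the string.
For "bgzfgplkgdi", step one produces "gzfgplkgdib"; step two turns that into "bidgklpgfzg".
(Check on "bjnkhkltqvb": → "jnkhkltqvbb" → "bbvqtlkhknj" ✓)

bidgklpgfzg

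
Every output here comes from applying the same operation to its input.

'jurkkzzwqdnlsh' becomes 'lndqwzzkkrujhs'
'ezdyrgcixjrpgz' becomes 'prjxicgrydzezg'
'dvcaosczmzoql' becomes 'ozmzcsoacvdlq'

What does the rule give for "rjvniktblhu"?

lbtkinvjruh

In each case the input is transformed by: reverse the string, then move the first 2 characters to the end (rotate left by 2).
On "rjvniktblhu" that produces "lbtkinvjruh".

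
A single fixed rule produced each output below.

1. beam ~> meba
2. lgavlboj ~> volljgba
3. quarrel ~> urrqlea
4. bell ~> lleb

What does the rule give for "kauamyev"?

Each output is the input with this applied: sort the characters into reverse alphabetical order.
On "kauamyev" that produces "yvumkeaa".

yvumkeaa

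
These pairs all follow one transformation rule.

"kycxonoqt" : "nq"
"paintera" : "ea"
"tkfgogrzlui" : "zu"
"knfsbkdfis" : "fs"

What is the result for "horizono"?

Rule — keep every other character starting from the second (positions 2nd, 4th, 6th, ...), then keep only the last 2 characters.
"horizono" → "oioo" → "oo".
(Check on "paintera": → "anea" → "ea" ✓)

oo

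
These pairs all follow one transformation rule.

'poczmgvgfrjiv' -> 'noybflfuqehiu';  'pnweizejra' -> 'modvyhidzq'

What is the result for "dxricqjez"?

The pattern: swap each adjacent pair of characters (1↔2, 3↔4, ...), then shift every letter 1 place backward in the alphabet (wrapping around).
For "dxricqjez", step one produces "xdirqcejz"; step two turns that into "wchqpbdiy".
(Check on "pnweizejra": → "npewzijear" → "modvyhidzq" ✓)

wchqpbdiy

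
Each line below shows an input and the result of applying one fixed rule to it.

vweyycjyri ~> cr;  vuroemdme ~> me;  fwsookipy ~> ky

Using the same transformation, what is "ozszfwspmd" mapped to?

Looking at the pairs, the operation is to keep one character in every 3, starting at position 3 (positions 3rd, 6th, 9th, ...), then delete the first character.
For "ozszfwspmd", step one produces "swm"; step two turns that into "wm".

wm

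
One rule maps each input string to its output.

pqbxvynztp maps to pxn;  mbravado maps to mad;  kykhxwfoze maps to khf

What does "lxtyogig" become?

lyi

Each output is the input with this applied: delete the last character, then keep one character in every 3, starting at position 1 (positions 1st, 4th, 7th, ...).
On "lxtyogig": the first step gives "lxtyogi", and the second then gives "lyi".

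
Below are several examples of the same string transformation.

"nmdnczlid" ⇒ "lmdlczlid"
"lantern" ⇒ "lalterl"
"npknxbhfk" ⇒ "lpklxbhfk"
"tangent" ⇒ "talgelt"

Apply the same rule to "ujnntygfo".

ujlltygfo

What's happening: replace every "n" with "l".
Applying that to "ujnntygfo" gives "ujlltygfo".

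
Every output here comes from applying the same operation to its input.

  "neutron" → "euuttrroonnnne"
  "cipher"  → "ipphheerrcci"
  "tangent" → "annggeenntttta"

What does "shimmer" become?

hiimmmmeerrssh

What's happening: double every character, then move the first 3 characters to the end (rotate left by 3).
On "shimmer": the first step gives "sshhiimmmmeerr", and the second then gives "hiimmmmeerrssh".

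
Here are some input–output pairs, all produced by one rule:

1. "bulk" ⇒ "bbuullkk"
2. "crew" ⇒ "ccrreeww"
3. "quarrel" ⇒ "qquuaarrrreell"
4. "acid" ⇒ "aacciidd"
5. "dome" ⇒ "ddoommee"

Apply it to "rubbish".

The pattern: double every character.
So "rubbish" becomes "rruubbbbiisshh".

rruubbbbiisshh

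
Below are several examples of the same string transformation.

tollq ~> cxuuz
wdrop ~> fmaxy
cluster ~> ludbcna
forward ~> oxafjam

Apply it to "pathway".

yjcqfjh

In each case the input is transformed by: shift every letter 9 places forward in the alphabet (wrapping around).
On "pathway" that produces "yjcqfjh".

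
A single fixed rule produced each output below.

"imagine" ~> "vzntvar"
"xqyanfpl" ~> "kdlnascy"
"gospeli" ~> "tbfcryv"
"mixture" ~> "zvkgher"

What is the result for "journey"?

In each case the input is transformed by: shift every letter 13 places forward in the alphabet (wrapping around) — i.e. ROT13.
Doing the same to "journey": "wbhearl".

wbhearl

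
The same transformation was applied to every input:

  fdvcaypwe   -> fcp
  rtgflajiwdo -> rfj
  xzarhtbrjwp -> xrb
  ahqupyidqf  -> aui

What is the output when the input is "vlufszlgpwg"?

vfl

Rule — delete the last 2 characters, then keep one character in every 3, starting at position 1 (positions 1st, 4th, 7th, ...).
For "vlufszlgpwg", step one produces "vlufszlgp"; step two turns that into "vfl".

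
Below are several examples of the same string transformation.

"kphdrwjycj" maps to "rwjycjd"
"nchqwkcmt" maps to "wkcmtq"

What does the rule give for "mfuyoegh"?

The transformation: delete the first 3 characters, then move the first character to the end.
Applying that to "mfuyoegh" gives "oeghy".

oeghy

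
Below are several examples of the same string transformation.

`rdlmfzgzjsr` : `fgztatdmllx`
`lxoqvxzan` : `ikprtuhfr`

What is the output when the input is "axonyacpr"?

ihsuwjlur

What's happening: move the first 2 characters to the end (rotate left by 2), then shift every letter 6 places backward in the alphabet (wrapping around).
"axonyacpr" → "onyacprax" → "ihsuwjlur".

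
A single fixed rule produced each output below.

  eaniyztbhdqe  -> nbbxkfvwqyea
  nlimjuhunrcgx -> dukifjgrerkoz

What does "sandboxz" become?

uwpxkayl

Each output is the input with this applied: shift every letter 3 places backward in the alphabet (wrapping around), then move the last 2 characters to the front (rotate right by 2).
Doing the same to "sandboxz": "uwpxkayl".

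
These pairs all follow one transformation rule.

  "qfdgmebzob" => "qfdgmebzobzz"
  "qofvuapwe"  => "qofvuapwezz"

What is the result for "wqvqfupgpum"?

wqvqfupgpumzz

In each case the input is transformed by: append "zz".
Applying that to "wqvqfupgpum" gives "wqvqfupgpumzz".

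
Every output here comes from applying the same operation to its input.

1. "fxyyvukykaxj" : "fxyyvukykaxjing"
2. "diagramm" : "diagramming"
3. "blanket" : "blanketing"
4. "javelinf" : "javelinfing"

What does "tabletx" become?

In each case the input is transformed by: append "ing".
So "tabletx" becomes "tabletxing".

tabletxing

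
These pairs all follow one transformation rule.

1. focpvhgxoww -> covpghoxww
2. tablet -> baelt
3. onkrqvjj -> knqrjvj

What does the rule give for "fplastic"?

lpsaitc

What's happening: delete the first character, then swap each adjacent pair of characters (1↔2, 3↔4, ...).
Working it through for "fplastic": intermediate "plastic", final "lpsaitc".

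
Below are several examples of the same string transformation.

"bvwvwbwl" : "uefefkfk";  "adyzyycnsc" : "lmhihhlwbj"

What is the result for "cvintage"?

nerwcjpl

What's happening: shift every letter 9 places forward in the alphabet (wrapping around), then swap the first and last characters.
For "cvintage", step one produces "lerwcjpn"; step two turns that into "nerwcjpl".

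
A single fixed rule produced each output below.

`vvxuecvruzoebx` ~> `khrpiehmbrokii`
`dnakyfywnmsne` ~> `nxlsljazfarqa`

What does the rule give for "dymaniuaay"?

znavhnnlql

The transformation: shift every letter 13 places forward in the alphabet (wrapping around) — i.e. ROT13, then move the first 2 characters to the end (rotate left by 2).
On "dymaniuaay": the first step gives "qlznavhnnl", and the second then gives "znavhnnlql".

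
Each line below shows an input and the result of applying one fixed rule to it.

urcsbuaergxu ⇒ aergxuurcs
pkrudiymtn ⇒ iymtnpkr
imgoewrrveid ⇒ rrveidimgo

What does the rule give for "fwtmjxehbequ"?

ehbequfwtm

Looking at the pairs, the operation is to swap the front and back halves of the string, then delete the last 2 characters.
"fwtmjxehbequ" → "ehbequfwtmjx" → "ehbequfwtm".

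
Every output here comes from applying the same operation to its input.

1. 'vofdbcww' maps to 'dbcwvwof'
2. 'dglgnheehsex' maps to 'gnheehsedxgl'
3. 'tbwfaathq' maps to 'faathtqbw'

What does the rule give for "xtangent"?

ngenxtta

Looking at the pairs, the operation is to swap the first and last characters, then move the first 3 characters to the end (rotate left by 3).
Working it through for "xtangent": intermediate "ttangenx", final "ngenxtta".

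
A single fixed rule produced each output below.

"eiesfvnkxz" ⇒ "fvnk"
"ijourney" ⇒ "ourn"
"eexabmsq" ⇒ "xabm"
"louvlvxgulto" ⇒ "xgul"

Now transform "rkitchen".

itch

What's happening: delete the last 2 characters, then keep only the last 4 characters.
Applying both steps to "rkitchen": "rkitch", then "itch".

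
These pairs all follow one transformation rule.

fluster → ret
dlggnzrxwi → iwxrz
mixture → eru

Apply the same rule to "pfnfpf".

The rule is to take characters alternately from the front and the back (1st, last, 2nd, 2nd-last, ...), then keep every other character starting from the second (positions 2nd, 4th, 6th, ...).
For "pfnfpf", step one produces "pffpnf"; step two turns that into "fpf".

fpf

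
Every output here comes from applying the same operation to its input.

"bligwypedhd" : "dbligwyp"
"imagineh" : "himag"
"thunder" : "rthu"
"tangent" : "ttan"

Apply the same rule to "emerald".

What's happening: move the last character to the front, then delete the last 3 characters.
"emerald" → "demeral" → "deme".

deme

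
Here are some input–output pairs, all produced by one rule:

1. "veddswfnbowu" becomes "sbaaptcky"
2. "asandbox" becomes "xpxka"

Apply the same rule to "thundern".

Rule — shift every letter 3 places backward in the alphabet (wrapping around), then delete the last 3 characters.
On "thundern" that produces "qerka".

qerka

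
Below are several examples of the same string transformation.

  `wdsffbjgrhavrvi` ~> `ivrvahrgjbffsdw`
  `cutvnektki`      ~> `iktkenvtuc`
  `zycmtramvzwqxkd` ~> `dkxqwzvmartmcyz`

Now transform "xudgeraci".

icaregdux

The pattern: reverse the string.
So "xudgeraci" becomes "icaregdux".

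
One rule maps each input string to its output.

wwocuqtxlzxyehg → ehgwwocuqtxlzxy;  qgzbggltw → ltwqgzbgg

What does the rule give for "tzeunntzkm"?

Rule — move the last 3 characters to the front (rotate right by 3).
For "tzeunntzkm" the result is "zkmtzeunnt".

zkmtzeunnt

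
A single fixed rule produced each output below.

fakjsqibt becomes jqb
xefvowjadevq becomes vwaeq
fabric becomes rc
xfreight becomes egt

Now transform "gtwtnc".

tc

What's happening: keep every other character starting from the second (positions 2nd, 4th, 6th, ...), then delete the first character.
"gtwtnc" → "ttc" → "tc".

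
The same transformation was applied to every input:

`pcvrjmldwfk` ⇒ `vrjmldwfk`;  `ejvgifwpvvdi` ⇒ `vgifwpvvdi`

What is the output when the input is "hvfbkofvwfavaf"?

fbkofvwfavaf

In each case the input is transformed by: delete the first 2 characters.
"hvfbkofvwfavaf" → "fbkofvwfavaf".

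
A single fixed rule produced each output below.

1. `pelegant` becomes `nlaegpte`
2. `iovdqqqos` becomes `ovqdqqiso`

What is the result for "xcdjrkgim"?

idgjkrxmc

Rule — take characters alternately from the front and the back (1st, last, 2nd, 2nd-last, ...), then move the first 3 characters to the end (rotate left by 3).
Applying both steps to "xcdjrkgim": "xmcidgjkr", then "idgjkrxmc".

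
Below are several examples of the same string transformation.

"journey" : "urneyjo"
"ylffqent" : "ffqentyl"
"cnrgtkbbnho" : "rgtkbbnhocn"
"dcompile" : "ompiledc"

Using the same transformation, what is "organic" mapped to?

The transformation: move the first 2 characters to the end (rotate left by 2).
"organic" → "ganicor".

ganicor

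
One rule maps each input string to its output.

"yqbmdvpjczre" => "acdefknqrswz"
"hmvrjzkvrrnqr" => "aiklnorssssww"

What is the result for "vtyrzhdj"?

The pattern: shift every letter 1 place forward in the alphabet (wrapping around), then sort the characters into alphabetical order.
So "vtyrzhdj" becomes "aeiksuwz".

aeiksuwz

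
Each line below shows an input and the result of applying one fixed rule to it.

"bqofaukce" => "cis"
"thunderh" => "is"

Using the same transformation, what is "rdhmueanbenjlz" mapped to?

What's happening: shift every letter 12 places backward in the alphabet (wrapping around), then keep one character in every 3, starting at position 3 (positions 3rd, 6th, 9th, ...).
Applying both steps to "rdhmueanbenjlz": "frvaisobpsbxzn", then "vspx".
(Check on "bqofaukce": → "pectoiyqs" → "cis" ✓)

vspx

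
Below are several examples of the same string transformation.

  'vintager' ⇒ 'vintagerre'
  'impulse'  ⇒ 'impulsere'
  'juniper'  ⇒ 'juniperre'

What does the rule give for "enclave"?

Rule — append "re".
"enclave" → "enclavere".

enclavere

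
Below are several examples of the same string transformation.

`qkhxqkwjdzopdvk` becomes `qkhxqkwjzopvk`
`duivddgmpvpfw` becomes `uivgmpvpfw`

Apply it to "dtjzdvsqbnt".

The transformation: remove every "d".
For "dtjzdvsqbnt" the result is "tjzvsqbnt".

tjzvsqbnt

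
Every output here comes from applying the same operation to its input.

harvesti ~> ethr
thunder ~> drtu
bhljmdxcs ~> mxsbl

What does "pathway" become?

Rule — keep every other character starting from the first (positions 1st, 3rd, 5th, ...), then move the first 2 characters to the end (rotate left by 2).
"pathway" → "ptwy" → "wypt".

wypt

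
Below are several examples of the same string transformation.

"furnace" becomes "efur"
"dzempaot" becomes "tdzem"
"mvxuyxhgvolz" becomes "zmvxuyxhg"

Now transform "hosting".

ghos

The pattern: move the last character to the front, then delete the last 3 characters.
For "hosting", step one produces "ghostin"; step two turns that into "ghos".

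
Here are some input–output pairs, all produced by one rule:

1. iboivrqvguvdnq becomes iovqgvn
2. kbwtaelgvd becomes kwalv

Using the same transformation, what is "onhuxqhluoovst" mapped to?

The rule is to keep every other character starting from the first (positions 1st, 3rd, 5th, ...).
"onhuxqhluoovst" → "ohxhuos".

ohxhuos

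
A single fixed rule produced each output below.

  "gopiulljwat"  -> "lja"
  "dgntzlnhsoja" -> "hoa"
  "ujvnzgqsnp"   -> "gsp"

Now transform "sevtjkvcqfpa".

What's happening: keep every other character starting from the second (positions 2nd, 4th, 6th, ...), then keep only the last 3 characters.
On "sevtjkvcqfpa": the first step gives "etkcfa", and the second then gives "cfa".
(Check on "gopiulljwat": → "oilja" → "lja" ✓)

cfa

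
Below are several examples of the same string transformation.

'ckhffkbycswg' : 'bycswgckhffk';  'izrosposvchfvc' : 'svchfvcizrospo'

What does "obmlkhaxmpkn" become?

axmpknobmlkh

Rule — swap the front and back halves of the string.
On "obmlkhaxmpkn" that produces "axmpknobmlkh".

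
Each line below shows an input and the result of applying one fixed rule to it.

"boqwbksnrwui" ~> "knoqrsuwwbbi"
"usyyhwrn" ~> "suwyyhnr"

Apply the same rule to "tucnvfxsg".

Each output is the input with this applied: sort the characters into alphabetical order, then move the first 3 characters to the end (rotate left by 3).
For "tucnvfxsg", step one produces "cfgnstuvx"; step two turns that into "nstuvxcfg".

nstuvxcfg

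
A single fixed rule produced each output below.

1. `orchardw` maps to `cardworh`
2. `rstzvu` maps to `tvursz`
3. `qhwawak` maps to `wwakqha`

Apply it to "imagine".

Each output is the input with this applied: move the first 3 characters to the end (rotate left by 3), then swap the first and last characters.
On "imagine": the first step gives "gineima", and the second then gives "aineimg".

aineimg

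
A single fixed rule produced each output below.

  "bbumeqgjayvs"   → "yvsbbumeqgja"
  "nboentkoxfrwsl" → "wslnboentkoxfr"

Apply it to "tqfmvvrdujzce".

zcetqfmvvrduj

The transformation: move the last 3 characters to the front (rotate right by 3).
Doing the same to "tqfmvvrdujzce": "zcetqfmvvrduj".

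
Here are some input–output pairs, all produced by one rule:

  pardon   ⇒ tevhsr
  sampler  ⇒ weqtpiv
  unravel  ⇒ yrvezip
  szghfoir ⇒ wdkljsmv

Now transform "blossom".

The pattern: shift every letter 4 places forward in the alphabet (wrapping around).
So "blossom" becomes "fpswwsq".

fpswwsq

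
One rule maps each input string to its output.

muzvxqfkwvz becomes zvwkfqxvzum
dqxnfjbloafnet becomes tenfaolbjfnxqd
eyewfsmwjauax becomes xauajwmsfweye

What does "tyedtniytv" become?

The transformation: reverse the string.
For "tyedtniytv" the result is "vtyintdeyt".

vtyintdeyt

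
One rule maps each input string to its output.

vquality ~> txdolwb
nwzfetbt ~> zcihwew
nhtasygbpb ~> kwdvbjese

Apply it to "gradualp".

udgxdos

The rule is to shift every letter 3 places forward in the alphabet (wrapping around), then delete the first character.
On "gradualp": the first step gives "judgxdos", and the second then gives "udgxdos".
(Check on "vquality": → "ytxdolwb" → "txdolwb" ✓)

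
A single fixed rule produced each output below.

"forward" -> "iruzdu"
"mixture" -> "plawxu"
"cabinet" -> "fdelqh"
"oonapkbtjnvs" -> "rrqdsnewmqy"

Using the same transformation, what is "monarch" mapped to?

Each output is the input with this applied: shift every letter 3 places forward in the alphabet (wrapping around), then delete the last character.
On "monarch": the first step gives "prqdufk", and the second then gives "prqduf".

prqduf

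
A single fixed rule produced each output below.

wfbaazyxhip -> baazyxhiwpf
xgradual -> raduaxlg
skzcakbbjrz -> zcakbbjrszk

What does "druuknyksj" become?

The pattern: swap the first and last characters, then move the first 2 characters to the end (rotate left by 2).
Starting from "druuknyksj": after the first operation, "jruuknyksd"; after the second, "uuknyksdjr".

uuknyksdjr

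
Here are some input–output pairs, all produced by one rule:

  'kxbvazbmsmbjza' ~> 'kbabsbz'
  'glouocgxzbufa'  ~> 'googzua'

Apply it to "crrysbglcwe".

crsgce

The pattern: keep every other character starting from the first (positions 1st, 3rd, 5th, ...).
Doing the same to "crrysbglcwe": "crsgce".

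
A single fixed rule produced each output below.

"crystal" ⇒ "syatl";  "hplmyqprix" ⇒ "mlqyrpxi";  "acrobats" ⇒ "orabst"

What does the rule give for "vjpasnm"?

In each case the input is transformed by: delete the first 2 characters, then swap each adjacent pair of characters (1↔2, 3↔4, ...).
Applying both steps to "vjpasnm": "pasnm", then "apnsm".

apnsm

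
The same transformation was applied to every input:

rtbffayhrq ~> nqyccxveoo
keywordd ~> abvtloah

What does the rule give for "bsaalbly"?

vpxxiyiy

The pattern: shift every letter 3 places backward in the alphabet (wrapping around), then swap the first and last characters.
Starting from "bsaalbly": after the first operation, "ypxxiyiv"; after the second, "vpxxiyiy".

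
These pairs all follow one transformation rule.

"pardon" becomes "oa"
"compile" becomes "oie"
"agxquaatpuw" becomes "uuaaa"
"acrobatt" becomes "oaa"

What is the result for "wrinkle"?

ie

What's happening: sort the characters into reverse alphabetical order, then keep only the vowels.
For "wrinkle", step one produces "wrnlkie"; step two turns that into "ie".
(Check on "agxquaatpuw": → "xwuutqpgaaa" → "uuaaa" ✓)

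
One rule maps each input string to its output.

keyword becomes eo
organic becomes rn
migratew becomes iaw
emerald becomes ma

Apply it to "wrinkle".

The transformation: keep one character in every 3, starting at position 2 (positions 2nd, 5th, 8th, ...).
On "wrinkle" that produces "rk".

rk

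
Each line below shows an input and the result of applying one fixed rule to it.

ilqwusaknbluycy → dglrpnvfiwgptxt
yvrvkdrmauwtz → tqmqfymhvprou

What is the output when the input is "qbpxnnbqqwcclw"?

What's happening: shift every letter 5 places backward in the alphabet (wrapping around).
"qbpxnnbqqwcclw" → "lwksiiwllrxxgr".

lwksiiwllrxxgr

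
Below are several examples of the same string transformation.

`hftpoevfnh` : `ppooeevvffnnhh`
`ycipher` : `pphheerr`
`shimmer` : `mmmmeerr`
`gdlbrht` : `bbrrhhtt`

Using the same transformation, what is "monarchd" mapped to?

aarrcchhdd

The rule is to delete the first 3 characters, then double every character.
On "monarchd": the first step gives "archd", and the second then gives "aarrcchhdd".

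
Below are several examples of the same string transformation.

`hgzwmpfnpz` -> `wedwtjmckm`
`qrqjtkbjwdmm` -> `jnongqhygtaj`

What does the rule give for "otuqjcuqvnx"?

The transformation: move the last character to the front, then shift every letter 3 places backward in the alphabet (wrapping around).
On "otuqjcuqvnx": the first step gives "xotuqjcuqvn", and the second then gives "ulqrngzrnsk".

ulqrngzrnsk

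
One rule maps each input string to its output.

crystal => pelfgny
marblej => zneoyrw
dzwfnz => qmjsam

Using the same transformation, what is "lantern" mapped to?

Rule — shift every letter 13 places forward in the alphabet (wrapping around) — i.e. ROT13.
So "lantern" becomes "ynagrea".

ynagrea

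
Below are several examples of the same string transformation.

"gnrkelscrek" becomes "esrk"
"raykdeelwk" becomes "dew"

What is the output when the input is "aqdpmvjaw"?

In each case the input is transformed by: delete the first 3 characters, then keep every other character starting from the second (positions 2nd, 4th, 6th, ...).
On "aqdpmvjaw": the first step gives "pmvjaw", and the second then gives "mjw".

mjw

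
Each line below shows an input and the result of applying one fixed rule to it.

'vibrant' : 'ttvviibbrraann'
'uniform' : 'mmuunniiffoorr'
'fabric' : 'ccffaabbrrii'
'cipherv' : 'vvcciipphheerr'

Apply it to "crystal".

llccrryyssttaa

The pattern: double every character, then move the last 2 characters to the front (rotate right by 2).
On "crystal" that produces "llccrryyssttaa".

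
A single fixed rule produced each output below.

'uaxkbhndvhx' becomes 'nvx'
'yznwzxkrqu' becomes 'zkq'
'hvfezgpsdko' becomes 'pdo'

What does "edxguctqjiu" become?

The pattern: keep every other character starting from the first (positions 1st, 3rd, 5th, ...), then keep only the last 3 characters.
Applying that to "edxguctqjiu" gives "tju".

tju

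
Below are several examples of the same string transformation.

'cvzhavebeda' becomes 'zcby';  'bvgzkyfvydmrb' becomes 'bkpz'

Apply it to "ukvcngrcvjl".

athj

The rule is to shift every letter 2 places backward in the alphabet (wrapping around), then keep only the last 4 characters.
On "ukvcngrcvjl": the first step gives "sitalepathj", and the second then gives "athj".
(Check on "cvzhavebeda": → "atxfytczcby" → "zcby" ✓)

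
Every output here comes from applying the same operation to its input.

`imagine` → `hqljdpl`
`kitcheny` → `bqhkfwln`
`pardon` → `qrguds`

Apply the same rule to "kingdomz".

Each output is the input with this applied: reverse the string, then shift every letter 3 places forward in the alphabet (wrapping around).
Applying that to "kingdomz" gives "cprgjqln".

cprgjqln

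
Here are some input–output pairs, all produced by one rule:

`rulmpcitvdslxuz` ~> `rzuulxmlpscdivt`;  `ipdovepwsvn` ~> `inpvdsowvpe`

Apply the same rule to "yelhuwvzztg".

Rule — take characters alternately from the front and the back (1st, last, 2nd, 2nd-last, ...).
Doing the same to "yelhuwvzztg": "ygetlzhzuvw".

ygetlzhzuvw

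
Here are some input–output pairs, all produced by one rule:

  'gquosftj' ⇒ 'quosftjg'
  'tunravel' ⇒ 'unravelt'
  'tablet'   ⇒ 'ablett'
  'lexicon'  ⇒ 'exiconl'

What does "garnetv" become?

arnetvg

Rule — move the first character to the end.
"garnetv" → "arnetvg".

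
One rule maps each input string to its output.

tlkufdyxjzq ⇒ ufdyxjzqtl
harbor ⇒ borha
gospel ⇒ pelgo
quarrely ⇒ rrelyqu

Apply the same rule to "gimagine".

The rule is to move the first 3 characters to the end (rotate left by 3), then delete the last character.
Starting from "gimagine": after the first operation, "aginegim"; after the second, "aginegi".
(Check on "quarrely": → "rrelyqua" → "rrelyqu" ✓)

aginegi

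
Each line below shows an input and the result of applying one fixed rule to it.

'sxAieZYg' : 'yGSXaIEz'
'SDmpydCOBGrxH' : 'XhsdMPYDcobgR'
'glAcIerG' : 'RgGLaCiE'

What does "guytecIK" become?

ikGUYTEC

The transformation: flip the case of every letter, then move the last 2 characters to the front (rotate right by 2).
Applying both steps to "guytecIK": "GUYTECik", then "ikGUYTEC".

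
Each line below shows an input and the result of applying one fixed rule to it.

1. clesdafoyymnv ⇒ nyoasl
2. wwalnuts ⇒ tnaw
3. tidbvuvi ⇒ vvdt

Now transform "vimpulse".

sumv

Looking at the pairs, the operation is to reverse the string, then keep every other character starting from the second (positions 2nd, 4th, 6th, ...).
"vimpulse" → "eslupmiv" → "sumv".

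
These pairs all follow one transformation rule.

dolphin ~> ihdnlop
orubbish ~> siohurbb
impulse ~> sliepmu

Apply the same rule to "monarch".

The transformation: move the last 3 characters to the front (rotate right by 3), then swap each adjacent pair of characters (1↔2, 3↔4, ...).
Starting from "monarch": after the first operation, "rchmona"; after the second, "crmhnoa".

crmhnoa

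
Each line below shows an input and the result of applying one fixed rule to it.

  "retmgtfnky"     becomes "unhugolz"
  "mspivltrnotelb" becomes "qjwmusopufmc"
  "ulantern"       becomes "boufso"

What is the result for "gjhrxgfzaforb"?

The rule is to shift every letter 1 place forward in the alphabet (wrapping around), then delete the first 2 characters.
Doing the same to "gjhrxgfzaforb": "isyhgabgpsc".
(Check on "mspivltrnotelb": → "ntqjwmusopufmc" → "qjwmusopufmc" ✓)

isyhgabgpsc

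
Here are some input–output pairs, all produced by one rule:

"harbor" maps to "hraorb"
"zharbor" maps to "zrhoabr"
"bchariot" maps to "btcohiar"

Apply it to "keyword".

kderyow

Rule — take characters alternately from the front and the back (1st, last, 2nd, 2nd-last, ...).
So "keyword" becomes "kderyow".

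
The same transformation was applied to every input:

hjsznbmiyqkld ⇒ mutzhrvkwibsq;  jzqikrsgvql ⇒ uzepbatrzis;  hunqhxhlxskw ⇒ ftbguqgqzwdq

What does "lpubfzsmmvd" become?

mevvbiokdyu

Rule — reverse the string, then shift every letter 9 places forward in the alphabet (wrapping around).
Doing the same to "lpubfzsmmvd": "mevvbiokdyu".
(Check on "hjsznbmiyqkld": → "dlkqyimbnzsjh" → "mutzhrvkwibsq" ✓)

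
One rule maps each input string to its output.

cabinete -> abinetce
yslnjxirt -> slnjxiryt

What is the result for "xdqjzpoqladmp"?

dqjzpoqladmxp

What's happening: swap the first and last characters, then move the first character to the end.
Working it through for "xdqjzpoqladmp": intermediate "pdqjzpoqladmx", final "dqjzpoqladmxp".
(Check on "cabinete": → "eabinetc" → "abinetce" ✓)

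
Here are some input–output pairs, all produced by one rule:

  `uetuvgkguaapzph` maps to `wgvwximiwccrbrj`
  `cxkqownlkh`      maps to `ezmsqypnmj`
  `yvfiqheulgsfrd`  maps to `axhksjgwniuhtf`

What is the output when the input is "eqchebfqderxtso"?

Looking at the pairs, the operation is to shift every letter 2 places forward in the alphabet (wrapping around).
For "eqchebfqderxtso" the result is "gsejgdhsfgtzvuq".

gsejgdhsfgtzvuq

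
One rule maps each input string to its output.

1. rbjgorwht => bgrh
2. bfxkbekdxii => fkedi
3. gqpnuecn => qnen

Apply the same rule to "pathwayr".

ahar

Each output is the input with this applied: keep every other character starting from the second (positions 2nd, 4th, 6th, ...).
So "pathwayr" becomes "ahar".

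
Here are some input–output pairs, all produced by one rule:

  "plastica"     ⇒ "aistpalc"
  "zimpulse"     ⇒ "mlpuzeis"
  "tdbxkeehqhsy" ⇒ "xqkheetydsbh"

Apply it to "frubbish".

uibbfhrs

Rule — take characters alternately from the front and the back (1st, last, 2nd, 2nd-last, ...), then swap the front and back halves of the string.
Applying both steps to "frubbish": "fhrsuibb", then "uibbfhrs".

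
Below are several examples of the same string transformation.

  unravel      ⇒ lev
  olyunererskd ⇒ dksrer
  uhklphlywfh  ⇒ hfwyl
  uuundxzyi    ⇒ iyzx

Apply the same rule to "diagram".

Each output is the input with this applied: take characters alternately from the front and the back (1st, last, 2nd, 2nd-last, ...), then keep every other character starting from the second (positions 2nd, 4th, 6th, ...).
Starting from "diagram": after the first operation, "dmiaarg"; after the second, "mar".
(Check on "olyunererskd": → "odlkysurneer" → "dksrer" ✓)

mar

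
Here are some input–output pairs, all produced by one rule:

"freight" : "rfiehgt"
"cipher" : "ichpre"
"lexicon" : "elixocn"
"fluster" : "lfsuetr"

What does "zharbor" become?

The rule is to swap each adjacent pair of characters (1↔2, 3↔4, ...).
Doing the same to "zharbor": "hzraobr".

hzraobr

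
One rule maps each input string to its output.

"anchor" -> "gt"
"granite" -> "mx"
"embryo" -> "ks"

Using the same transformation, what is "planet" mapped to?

Each output is the input with this applied: shift every letter 6 places forward in the alphabet (wrapping around), then keep only the first 2 characters.
So "planet" becomes "vr".

vr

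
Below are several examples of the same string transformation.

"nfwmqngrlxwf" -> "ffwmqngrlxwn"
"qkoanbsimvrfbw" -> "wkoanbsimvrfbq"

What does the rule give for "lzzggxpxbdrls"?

szzggxpxbdrll

The rule is to swap the first and last characters.
Doing the same to "lzzggxpxbdrls": "szzggxpxbdrll".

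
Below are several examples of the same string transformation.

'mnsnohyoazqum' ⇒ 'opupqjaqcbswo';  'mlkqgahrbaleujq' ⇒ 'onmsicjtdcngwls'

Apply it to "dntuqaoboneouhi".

fpvwscqdqpgqwjk

In each case the input is transformed by: shift every letter 2 places forward in the alphabet (wrapping around).
For "dntuqaoboneouhi" the result is "fpvwscqdqpgqwjk".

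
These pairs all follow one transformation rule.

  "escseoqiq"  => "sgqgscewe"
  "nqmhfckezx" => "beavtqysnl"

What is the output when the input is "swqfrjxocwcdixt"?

Each output is the input with this applied: shift every letter 12 places backward in the alphabet (wrapping around).
So "swqfrjxocwcdixt" becomes "gketfxlcqkqrwlh".

gketfxlcqkqrwlh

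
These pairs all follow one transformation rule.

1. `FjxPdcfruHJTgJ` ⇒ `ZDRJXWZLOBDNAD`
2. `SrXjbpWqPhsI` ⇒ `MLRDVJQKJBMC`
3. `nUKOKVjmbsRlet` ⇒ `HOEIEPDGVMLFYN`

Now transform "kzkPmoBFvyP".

Rule — shift every letter 6 places backward in the alphabet (wrapping around), then convert every letter to uppercase.
Working it through for "kzkPmoBFvyP": intermediate "eteJgiVZpsJ", final "ETEJGIVZPSJ".

ETEJGIVZPSJ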